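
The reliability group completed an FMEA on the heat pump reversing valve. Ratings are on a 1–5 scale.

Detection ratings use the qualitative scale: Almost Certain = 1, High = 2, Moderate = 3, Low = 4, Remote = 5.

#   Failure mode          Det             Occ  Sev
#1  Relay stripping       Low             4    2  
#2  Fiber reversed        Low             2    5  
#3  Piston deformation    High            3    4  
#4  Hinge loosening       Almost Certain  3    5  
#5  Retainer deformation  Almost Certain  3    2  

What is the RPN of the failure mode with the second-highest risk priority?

32

RPN = Severity × Occurrence × Detection:
  #1: 2 × 4 × 4 = 32
  #2: 5 × 2 × 4 = 40
  #3: 4 × 3 × 2 = 24
  #4: 5 × 3 × 1 = 15
  #5: 2 × 3 × 1 = 6
Sorted descending: 40, 32, 24, 15, 6.
The second-highest RPN is 32 (#1).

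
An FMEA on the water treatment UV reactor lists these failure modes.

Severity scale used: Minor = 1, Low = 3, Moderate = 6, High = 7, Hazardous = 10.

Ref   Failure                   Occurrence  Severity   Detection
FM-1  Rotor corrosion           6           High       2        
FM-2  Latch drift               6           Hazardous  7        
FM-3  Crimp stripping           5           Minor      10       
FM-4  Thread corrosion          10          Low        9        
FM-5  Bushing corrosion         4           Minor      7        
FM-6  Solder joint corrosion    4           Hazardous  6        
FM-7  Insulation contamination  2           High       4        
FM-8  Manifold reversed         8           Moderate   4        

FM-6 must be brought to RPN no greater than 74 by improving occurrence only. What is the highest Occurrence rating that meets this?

1

FM-6: S=10, O=4, D=6 → current RPN = 240.
Fixed product = 60. Need 60 × O ≤ 74, so O ≤ 74/60 = 1.23.
Maximum integer Occurrence rating = 1 (gives RPN 60; O=2 would give 120 > 74).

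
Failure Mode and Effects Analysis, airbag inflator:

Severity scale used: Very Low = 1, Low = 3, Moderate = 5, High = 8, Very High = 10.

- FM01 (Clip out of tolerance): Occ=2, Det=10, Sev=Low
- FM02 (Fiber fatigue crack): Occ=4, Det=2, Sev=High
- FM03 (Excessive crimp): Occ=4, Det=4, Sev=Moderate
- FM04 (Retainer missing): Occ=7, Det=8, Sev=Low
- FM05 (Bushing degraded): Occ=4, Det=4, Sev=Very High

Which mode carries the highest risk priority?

RPN = Severity × Occurrence × Detection:
  FM01: 3 × 2 × 10 = 60
  FM02: 8 × 4 × 2 = 64
  FM03: 5 × 4 × 4 = 80
  FM04: 3 × 7 × 8 = 168
  FM05: 10 × 4 × 4 = 160
Highest RPN is 168 → FM04.

FM04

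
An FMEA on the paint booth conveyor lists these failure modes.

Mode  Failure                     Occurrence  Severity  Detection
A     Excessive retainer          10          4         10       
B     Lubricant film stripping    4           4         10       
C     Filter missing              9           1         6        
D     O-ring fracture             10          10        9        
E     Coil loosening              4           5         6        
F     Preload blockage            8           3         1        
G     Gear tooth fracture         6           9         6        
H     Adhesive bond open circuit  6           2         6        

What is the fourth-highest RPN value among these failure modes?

160

RPN = Severity × Occurrence × Detection:
  A: 4 × 10 × 10 = 400
  B: 4 × 4 × 10 = 160
  C: 1 × 9 × 6 = 54
  D: 10 × 10 × 9 = 900
  E: 5 × 4 × 6 = 120
  F: 3 × 8 × 1 = 24
  G: 9 × 6 × 6 = 324
  H: 2 × 6 × 6 = 72
Sorted descending: 900, 400, 324, 160, 120, 72, 54, 24.
The fourth-highest RPN is 160 (B).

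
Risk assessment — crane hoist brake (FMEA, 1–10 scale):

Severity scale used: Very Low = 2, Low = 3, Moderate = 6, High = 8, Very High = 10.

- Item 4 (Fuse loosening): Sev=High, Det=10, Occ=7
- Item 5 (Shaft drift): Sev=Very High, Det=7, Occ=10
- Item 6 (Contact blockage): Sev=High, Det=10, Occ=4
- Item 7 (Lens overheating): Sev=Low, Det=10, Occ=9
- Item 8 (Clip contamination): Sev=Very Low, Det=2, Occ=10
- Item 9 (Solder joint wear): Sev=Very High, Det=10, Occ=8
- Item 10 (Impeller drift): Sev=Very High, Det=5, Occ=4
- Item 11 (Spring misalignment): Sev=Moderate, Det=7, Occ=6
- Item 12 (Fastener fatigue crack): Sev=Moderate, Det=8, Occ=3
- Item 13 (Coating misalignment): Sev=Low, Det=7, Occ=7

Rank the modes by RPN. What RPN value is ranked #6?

252

RPN = Severity × Occurrence × Detection:
  Item 4: 8 × 7 × 10 = 560
  Item 5: 10 × 10 × 7 = 700
  Item 6: 8 × 4 × 10 = 320
  Item 7: 3 × 9 × 10 = 270
  Item 8: 2 × 10 × 2 = 40
  Item 9: 10 × 8 × 10 = 800
  Item 10: 10 × 4 × 5 = 200
  Item 11: 6 × 6 × 7 = 252
  Item 12: 6 × 3 × 8 = 144
  Item 13: 3 × 7 × 7 = 147
Sorted descending: 800, 700, 560, 320, 270, 252, 200, 147, 144, 40.
The sixth-highest RPN is 252 (Item 11).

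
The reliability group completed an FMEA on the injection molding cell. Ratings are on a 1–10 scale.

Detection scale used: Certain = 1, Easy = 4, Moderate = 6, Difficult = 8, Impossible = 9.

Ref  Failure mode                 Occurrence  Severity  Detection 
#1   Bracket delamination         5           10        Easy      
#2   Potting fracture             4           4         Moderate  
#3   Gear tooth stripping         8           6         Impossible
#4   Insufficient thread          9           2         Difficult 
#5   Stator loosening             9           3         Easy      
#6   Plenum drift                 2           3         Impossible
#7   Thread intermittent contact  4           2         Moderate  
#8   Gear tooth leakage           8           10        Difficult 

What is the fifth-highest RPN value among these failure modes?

RPN = Severity × Occurrence × Detection:
  #1: 10 × 5 × 4 = 200
  #2: 4 × 4 × 6 = 96
  #3: 6 × 8 × 9 = 432
  #4: 2 × 9 × 8 = 144
  #5: 3 × 9 × 4 = 108
  #6: 3 × 2 × 9 = 54
  #7: 2 × 4 × 6 = 48
  #8: 10 × 8 × 8 = 640
Sorted descending: 640, 432, 200, 144, 108, 96, 54, 48.
The fifth-highest RPN is 108 (#5).

108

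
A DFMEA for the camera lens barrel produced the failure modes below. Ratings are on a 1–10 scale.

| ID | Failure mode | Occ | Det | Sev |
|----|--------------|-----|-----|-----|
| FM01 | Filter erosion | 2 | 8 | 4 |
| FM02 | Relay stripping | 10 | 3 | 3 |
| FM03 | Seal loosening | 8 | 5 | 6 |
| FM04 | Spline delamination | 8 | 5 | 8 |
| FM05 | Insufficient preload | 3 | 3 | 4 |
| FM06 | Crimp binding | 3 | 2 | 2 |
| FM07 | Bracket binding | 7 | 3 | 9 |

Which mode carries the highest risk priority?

RPN = Severity × Occurrence × Detection:
  FM01: 4 × 2 × 8 = 64
  FM02: 3 × 10 × 3 = 90
  FM03: 6 × 8 × 5 = 240
  FM04: 8 × 8 × 5 = 320
  FM05: 4 × 3 × 3 = 36
  FM06: 2 × 3 × 2 = 12
  FM07: 9 × 7 × 3 = 189
Highest RPN is 320 → FM04.

FM04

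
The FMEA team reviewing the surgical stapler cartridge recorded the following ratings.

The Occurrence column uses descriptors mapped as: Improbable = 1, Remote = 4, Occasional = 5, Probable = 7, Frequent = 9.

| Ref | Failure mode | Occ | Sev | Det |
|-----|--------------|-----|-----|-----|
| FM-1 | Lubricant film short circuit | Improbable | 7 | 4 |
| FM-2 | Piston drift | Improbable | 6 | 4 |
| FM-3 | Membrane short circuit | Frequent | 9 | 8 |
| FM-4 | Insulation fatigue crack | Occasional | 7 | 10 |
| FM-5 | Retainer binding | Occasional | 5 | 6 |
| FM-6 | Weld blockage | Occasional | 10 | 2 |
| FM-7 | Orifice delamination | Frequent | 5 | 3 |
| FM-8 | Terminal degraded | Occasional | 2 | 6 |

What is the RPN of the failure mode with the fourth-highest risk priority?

RPN = Severity × Occurrence × Detection:
  FM-1: 7 × 1 × 4 = 28
  FM-2: 6 × 1 × 4 = 24
  FM-3: 9 × 9 × 8 = 648
  FM-4: 7 × 5 × 10 = 350
  FM-5: 5 × 5 × 6 = 150
  FM-6: 10 × 5 × 2 = 100
  FM-7: 5 × 9 × 3 = 135
  FM-8: 2 × 5 × 6 = 60
Sorted descending: 648, 350, 150, 135, 100, 60, 28, 24.
The fourth-highest RPN is 135 (FM-7).

135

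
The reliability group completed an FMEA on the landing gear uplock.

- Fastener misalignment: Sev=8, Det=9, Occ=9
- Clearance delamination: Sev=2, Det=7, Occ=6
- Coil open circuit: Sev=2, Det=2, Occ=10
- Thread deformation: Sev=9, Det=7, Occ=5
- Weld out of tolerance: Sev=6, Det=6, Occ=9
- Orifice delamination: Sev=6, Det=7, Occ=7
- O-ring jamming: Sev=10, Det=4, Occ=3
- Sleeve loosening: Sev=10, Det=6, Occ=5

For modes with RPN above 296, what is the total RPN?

1587

RPN = Severity × Occurrence × Detection:
  Fastener misalignment: 8 × 9 × 9 = 648
  Clearance delamination: 2 × 6 × 7 = 84
  Coil open circuit: 2 × 10 × 2 = 40
  Thread deformation: 9 × 5 × 7 = 315
  Weld out of tolerance: 6 × 9 × 6 = 324
  Orifice delamination: 6 × 7 × 7 = 294
  O-ring jamming: 10 × 3 × 4 = 120
  Sleeve loosening: 10 × 5 × 6 = 300
RPN > 296: Fastener misalignment (648), Thread deformation (315), Weld out of tolerance (324), Sleeve loosening (300).
Sum: 648 + 315 + 324 + 300 = 1587.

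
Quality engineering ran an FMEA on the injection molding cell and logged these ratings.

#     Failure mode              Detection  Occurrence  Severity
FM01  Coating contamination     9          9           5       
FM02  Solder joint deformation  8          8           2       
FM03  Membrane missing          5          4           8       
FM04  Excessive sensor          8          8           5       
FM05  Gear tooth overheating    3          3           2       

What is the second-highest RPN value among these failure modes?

320

RPN = Severity × Occurrence × Detection:
  FM01: 5 × 9 × 9 = 405
  FM02: 2 × 8 × 8 = 128
  FM03: 8 × 4 × 5 = 160
  FM04: 5 × 8 × 8 = 320
  FM05: 2 × 3 × 3 = 18
Sorted descending: 405, 320, 160, 128, 18.
The second-highest RPN is 320 (FM04).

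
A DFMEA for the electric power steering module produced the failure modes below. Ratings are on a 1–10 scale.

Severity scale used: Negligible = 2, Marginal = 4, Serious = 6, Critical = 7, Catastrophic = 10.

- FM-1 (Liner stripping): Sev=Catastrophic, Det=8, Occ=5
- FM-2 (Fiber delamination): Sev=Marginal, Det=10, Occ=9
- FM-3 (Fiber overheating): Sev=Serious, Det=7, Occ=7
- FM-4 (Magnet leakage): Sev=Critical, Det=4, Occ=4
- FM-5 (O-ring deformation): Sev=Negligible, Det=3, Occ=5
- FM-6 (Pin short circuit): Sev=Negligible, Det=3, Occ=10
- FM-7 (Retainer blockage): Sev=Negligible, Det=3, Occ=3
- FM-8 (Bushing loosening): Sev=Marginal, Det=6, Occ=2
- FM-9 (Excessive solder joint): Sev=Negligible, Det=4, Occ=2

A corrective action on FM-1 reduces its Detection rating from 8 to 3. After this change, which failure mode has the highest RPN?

RPN = Severity × Occurrence × Detection:
  FM-1: 10 × 5 × 8 = 400
  FM-2: 4 × 9 × 10 = 360
  FM-3: 6 × 7 × 7 = 294
  FM-4: 7 × 4 × 4 = 112
  FM-5: 2 × 5 × 3 = 30
  FM-6: 2 × 10 × 3 = 60
  FM-7: 2 × 3 × 3 = 18
  FM-8: 4 × 2 × 6 = 48
  FM-9: 2 × 2 × 4 = 16
After action: FM-1 → 10 × 5 × 3 = 150.
Revised RPNs: FM-2=360, FM-3=294, FM-1=150, FM-4=112, FM-6=60, FM-8=48, FM-5=30, FM-7=18, FM-9=16.
Highest is now FM-2 (360).

FM-2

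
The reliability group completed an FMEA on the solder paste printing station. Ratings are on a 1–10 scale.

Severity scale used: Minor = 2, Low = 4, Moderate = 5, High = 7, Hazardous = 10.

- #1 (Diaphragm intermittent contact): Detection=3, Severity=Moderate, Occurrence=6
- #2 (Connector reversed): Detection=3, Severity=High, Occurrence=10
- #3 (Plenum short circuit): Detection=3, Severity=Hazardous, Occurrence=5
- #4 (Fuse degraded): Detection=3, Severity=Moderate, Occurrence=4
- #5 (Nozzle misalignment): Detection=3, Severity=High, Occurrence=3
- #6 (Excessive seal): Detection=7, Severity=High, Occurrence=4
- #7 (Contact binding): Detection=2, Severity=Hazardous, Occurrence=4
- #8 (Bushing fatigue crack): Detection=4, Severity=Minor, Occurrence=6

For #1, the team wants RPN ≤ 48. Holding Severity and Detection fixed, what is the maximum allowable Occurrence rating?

#1: S=5, O=6, D=3 → current RPN = 90.
Fixed product = 15. Need 15 × O ≤ 48, so O ≤ 48/15 = 3.20.
Maximum integer Occurrence rating = 3 (gives RPN 45; O=4 would give 60 > 48).

3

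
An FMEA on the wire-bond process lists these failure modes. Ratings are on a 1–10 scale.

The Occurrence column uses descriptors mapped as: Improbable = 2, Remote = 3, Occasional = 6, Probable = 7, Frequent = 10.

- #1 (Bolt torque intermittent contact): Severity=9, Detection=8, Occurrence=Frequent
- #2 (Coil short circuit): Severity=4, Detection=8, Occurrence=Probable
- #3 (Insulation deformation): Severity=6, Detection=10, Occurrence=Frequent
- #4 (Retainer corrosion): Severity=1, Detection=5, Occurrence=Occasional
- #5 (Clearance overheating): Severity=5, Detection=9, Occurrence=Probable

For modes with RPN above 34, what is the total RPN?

RPN = Severity × Occurrence × Detection:
  #1: 9 × 10 × 8 = 720
  #2: 4 × 7 × 8 = 224
  #3: 6 × 10 × 10 = 600
  #4: 1 × 6 × 5 = 30
  #5: 5 × 7 × 9 = 315
RPN > 34: #1 (720), #2 (224), #3 (600), #5 (315).
Sum: 720 + 224 + 600 + 315 = 1859.

1859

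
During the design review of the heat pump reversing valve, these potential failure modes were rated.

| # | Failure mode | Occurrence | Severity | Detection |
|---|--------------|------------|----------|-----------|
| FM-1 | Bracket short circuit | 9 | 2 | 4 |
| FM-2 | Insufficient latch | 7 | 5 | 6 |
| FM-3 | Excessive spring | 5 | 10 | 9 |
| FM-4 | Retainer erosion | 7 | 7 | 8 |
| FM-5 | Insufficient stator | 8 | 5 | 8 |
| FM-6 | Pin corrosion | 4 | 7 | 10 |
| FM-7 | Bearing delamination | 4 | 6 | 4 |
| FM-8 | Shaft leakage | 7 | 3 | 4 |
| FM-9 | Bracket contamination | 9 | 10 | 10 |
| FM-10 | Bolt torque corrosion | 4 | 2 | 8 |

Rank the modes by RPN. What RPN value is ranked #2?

450

RPN = Severity × Occurrence × Detection:
  FM-1: 2 × 9 × 4 = 72
  FM-2: 5 × 7 × 6 = 210
  FM-3: 10 × 5 × 9 = 450
  FM-4: 7 × 7 × 8 = 392
  FM-5: 5 × 8 × 8 = 320
  FM-6: 7 × 4 × 10 = 280
  FM-7: 6 × 4 × 4 = 96
  FM-8: 3 × 7 × 4 = 84
  FM-9: 10 × 9 × 10 = 900
  FM-10: 2 × 4 × 8 = 64
Sorted descending: 900, 450, 392, 320, 280, 210, 96, 84, 72, 64.
The second-highest RPN is 450 (FM-3).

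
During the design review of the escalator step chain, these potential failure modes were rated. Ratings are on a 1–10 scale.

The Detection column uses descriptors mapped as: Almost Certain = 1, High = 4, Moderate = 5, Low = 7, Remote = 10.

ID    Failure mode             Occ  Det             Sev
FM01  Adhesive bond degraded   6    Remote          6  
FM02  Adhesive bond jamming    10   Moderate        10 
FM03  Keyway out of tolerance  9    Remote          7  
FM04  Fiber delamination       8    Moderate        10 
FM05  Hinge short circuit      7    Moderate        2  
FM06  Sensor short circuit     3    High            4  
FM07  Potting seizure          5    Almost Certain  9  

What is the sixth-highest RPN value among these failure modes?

RPN = Severity × Occurrence × Detection:
  FM01: 6 × 6 × 10 = 360
  FM02: 10 × 10 × 5 = 500
  FM03: 7 × 9 × 10 = 630
  FM04: 10 × 8 × 5 = 400
  FM05: 2 × 7 × 5 = 70
  FM06: 4 × 3 × 4 = 48
  FM07: 9 × 5 × 1 = 45
Sorted descending: 630, 500, 400, 360, 70, 48, 45.
The sixth-highest RPN is 48 (FM06).

48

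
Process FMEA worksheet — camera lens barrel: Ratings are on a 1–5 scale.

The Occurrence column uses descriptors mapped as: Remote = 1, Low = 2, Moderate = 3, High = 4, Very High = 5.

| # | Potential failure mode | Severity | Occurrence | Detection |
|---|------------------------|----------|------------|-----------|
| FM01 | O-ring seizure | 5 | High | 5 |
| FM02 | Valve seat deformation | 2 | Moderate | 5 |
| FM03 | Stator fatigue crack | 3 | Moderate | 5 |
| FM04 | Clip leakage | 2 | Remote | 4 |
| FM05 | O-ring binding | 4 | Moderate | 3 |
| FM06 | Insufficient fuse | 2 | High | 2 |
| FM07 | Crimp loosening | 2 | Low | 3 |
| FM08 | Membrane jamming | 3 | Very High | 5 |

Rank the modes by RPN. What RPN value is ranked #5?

RPN = Severity × Occurrence × Detection:
  FM01: 5 × 4 × 5 = 100
  FM02: 2 × 3 × 5 = 30
  FM03: 3 × 3 × 5 = 45
  FM04: 2 × 1 × 4 = 8
  FM05: 4 × 3 × 3 = 36
  FM06: 2 × 4 × 2 = 16
  FM07: 2 × 2 × 3 = 12
  FM08: 3 × 5 × 5 = 75
Sorted descending: 100, 75, 45, 36, 30, 16, 12, 8.
The fifth-highest RPN is 30 (FM02).

30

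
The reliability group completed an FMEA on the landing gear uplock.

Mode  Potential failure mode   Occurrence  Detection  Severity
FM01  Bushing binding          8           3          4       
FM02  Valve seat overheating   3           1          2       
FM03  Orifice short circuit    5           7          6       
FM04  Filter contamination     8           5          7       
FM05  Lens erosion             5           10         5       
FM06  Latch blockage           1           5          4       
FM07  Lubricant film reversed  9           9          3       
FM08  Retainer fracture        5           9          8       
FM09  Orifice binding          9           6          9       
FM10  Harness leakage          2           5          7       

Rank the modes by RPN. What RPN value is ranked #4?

250

RPN = Severity × Occurrence × Detection:
  FM01: 4 × 8 × 3 = 96
  FM02: 2 × 3 × 1 = 6
  FM03: 6 × 5 × 7 = 210
  FM04: 7 × 8 × 5 = 280
  FM05: 5 × 5 × 10 = 250
  FM06: 4 × 1 × 5 = 20
  FM07: 3 × 9 × 9 = 243
  FM08: 8 × 5 × 9 = 360
  FM09: 9 × 9 × 6 = 486
  FM10: 7 × 2 × 5 = 70
Sorted descending: 486, 360, 280, 250, 243, 210, 96, 70, 20, 6.
The fourth-highest RPN is 250 (FM05).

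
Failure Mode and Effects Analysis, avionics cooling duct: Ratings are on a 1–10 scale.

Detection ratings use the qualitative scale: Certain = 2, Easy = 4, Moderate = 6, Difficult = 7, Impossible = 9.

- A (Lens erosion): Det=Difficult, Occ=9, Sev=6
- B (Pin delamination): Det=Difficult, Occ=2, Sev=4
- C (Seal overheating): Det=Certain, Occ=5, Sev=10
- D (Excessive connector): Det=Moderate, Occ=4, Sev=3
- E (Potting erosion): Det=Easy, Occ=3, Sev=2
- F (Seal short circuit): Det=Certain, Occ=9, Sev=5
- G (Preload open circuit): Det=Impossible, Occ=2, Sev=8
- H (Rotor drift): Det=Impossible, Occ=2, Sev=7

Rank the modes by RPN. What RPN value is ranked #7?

RPN = Severity × Occurrence × Detection:
  A: 6 × 9 × 7 = 378
  B: 4 × 2 × 7 = 56
  C: 10 × 5 × 2 = 100
  D: 3 × 4 × 6 = 72
  E: 2 × 3 × 4 = 24
  F: 5 × 9 × 2 = 90
  G: 8 × 2 × 9 = 144
  H: 7 × 2 × 9 = 126
Sorted descending: 378, 144, 126, 100, 90, 72, 56, 24.
The seventh-highest RPN is 56 (B).

56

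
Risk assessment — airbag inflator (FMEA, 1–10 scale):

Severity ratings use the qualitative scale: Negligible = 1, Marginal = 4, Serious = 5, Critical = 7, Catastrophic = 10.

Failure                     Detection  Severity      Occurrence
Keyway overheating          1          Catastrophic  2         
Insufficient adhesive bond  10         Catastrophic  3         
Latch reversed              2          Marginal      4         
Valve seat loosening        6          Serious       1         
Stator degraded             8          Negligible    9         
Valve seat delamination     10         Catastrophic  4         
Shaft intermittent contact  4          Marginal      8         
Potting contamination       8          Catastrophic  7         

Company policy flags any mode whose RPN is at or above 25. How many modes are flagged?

7

RPN = Severity × Occurrence × Detection:
  Keyway overheating: 10 × 2 × 1 = 20
  Insufficient adhesive bond: 10 × 3 × 10 = 300
  Latch reversed: 4 × 4 × 2 = 32
  Valve seat loosening: 5 × 1 × 6 = 30
  Stator degraded: 1 × 9 × 8 = 72
  Valve seat delamination: 10 × 4 × 10 = 400
  Shaft intermittent contact: 4 × 8 × 4 = 128
  Potting contamination: 10 × 7 × 8 = 560
Modes with RPN ≥ 25: Insufficient adhesive bond (300), Latch reversed (32), Valve seat loosening (30), Stator degraded (72), Valve seat delamination (400), Shaft intermittent contact (128), Potting contamination (560) → 7.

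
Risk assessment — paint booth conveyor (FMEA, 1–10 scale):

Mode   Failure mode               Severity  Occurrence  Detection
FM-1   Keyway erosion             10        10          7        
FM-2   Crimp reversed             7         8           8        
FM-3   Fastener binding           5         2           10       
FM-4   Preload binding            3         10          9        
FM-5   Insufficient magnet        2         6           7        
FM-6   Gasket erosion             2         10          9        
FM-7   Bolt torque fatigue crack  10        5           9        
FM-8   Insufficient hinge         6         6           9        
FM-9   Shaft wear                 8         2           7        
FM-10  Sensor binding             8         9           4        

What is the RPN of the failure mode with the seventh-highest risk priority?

RPN = Severity × Occurrence × Detection:
  FM-1: 10 × 10 × 7 = 700
  FM-2: 7 × 8 × 8 = 448
  FM-3: 5 × 2 × 10 = 100
  FM-4: 3 × 10 × 9 = 270
  FM-5: 2 × 6 × 7 = 84
  FM-6: 2 × 10 × 9 = 180
  FM-7: 10 × 5 × 9 = 450
  FM-8: 6 × 6 × 9 = 324
  FM-9: 8 × 2 × 7 = 112
  FM-10: 8 × 9 × 4 = 288
Sorted descending: 700, 450, 448, 324, 288, 270, 180, 112, 100, 84.
The seventh-highest RPN is 180 (FM-6).

180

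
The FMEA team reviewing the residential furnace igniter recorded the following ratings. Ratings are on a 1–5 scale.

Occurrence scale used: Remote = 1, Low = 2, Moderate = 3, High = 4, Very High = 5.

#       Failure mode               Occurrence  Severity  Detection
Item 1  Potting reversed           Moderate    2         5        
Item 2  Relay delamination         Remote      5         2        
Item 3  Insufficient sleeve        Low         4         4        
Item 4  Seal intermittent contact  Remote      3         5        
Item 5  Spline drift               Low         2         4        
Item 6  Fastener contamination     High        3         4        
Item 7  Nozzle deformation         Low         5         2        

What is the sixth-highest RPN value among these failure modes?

15

RPN = Severity × Occurrence × Detection:
  Item 1: 2 × 3 × 5 = 30
  Item 2: 5 × 1 × 2 = 10
  Item 3: 4 × 2 × 4 = 32
  Item 4: 3 × 1 × 5 = 15
  Item 5: 2 × 2 × 4 = 16
  Item 6: 3 × 4 × 4 = 48
  Item 7: 5 × 2 × 2 = 20
Sorted descending: 48, 32, 30, 20, 16, 15, 10.
The sixth-highest RPN is 15 (Item 4).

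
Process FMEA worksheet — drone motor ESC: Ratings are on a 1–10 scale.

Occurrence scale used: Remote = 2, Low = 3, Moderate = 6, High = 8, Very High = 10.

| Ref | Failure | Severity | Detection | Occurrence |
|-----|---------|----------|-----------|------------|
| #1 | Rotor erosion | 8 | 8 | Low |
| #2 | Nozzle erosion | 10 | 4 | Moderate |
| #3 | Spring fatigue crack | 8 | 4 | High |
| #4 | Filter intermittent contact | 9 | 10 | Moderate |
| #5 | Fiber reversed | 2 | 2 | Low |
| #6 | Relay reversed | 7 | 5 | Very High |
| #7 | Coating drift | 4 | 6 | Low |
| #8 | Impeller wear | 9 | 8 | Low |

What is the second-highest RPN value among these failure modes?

RPN = Severity × Occurrence × Detection:
  #1: 8 × 3 × 8 = 192
  #2: 10 × 6 × 4 = 240
  #3: 8 × 8 × 4 = 256
  #4: 9 × 6 × 10 = 540
  #5: 2 × 3 × 2 = 12
  #6: 7 × 10 × 5 = 350
  #7: 4 × 3 × 6 = 72
  #8: 9 × 3 × 8 = 216
Sorted descending: 540, 350, 256, 240, 216, 192, 72, 12.
The second-highest RPN is 350 (#6).

350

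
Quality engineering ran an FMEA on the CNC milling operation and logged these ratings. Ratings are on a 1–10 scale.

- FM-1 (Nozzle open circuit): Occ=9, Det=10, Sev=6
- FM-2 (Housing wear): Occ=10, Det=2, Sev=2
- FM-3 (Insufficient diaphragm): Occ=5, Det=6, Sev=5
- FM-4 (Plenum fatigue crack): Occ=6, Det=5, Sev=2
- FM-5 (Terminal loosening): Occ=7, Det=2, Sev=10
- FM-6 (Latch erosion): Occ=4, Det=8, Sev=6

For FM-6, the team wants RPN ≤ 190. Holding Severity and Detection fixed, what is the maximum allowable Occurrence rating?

3

FM-6: S=6, O=4, D=8 → current RPN = 192.
Fixed product = 48. Need 48 × O ≤ 190, so O ≤ 190/48 = 3.96.
Maximum integer Occurrence rating = 3 (gives RPN 144; O=4 would give 192 > 190).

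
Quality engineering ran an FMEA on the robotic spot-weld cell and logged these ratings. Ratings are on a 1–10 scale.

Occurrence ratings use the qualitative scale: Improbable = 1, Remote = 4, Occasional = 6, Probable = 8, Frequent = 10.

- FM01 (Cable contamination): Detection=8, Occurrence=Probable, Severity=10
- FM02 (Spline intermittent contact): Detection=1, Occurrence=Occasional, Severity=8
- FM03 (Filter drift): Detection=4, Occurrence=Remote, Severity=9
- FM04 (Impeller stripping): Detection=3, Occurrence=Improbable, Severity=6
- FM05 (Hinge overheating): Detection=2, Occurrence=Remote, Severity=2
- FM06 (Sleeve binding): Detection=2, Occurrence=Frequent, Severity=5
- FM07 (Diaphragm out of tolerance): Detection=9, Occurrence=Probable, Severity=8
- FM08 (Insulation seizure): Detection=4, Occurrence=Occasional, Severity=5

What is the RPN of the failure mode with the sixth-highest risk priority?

RPN = Severity × Occurrence × Detection:
  FM01: 10 × 8 × 8 = 640
  FM02: 8 × 6 × 1 = 48
  FM03: 9 × 4 × 4 = 144
  FM04: 6 × 1 × 3 = 18
  FM05: 2 × 4 × 2 = 16
  FM06: 5 × 10 × 2 = 100
  FM07: 8 × 8 × 9 = 576
  FM08: 5 × 6 × 4 = 120
Sorted descending: 640, 576, 144, 120, 100, 48, 18, 16.
The sixth-highest RPN is 48 (FM02).

48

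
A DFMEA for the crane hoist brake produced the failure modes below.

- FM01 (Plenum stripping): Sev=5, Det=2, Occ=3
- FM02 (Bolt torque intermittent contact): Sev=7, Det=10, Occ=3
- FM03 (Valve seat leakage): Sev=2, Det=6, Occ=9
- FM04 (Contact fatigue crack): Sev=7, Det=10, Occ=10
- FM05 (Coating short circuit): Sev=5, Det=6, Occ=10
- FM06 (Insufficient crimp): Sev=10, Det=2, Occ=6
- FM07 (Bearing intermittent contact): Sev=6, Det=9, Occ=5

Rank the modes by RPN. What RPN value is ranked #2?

300

RPN = Severity × Occurrence × Detection:
  FM01: 5 × 3 × 2 = 30
  FM02: 7 × 3 × 10 = 210
  FM03: 2 × 9 × 6 = 108
  FM04: 7 × 10 × 10 = 700
  FM05: 5 × 10 × 6 = 300
  FM06: 10 × 6 × 2 = 120
  FM07: 6 × 5 × 9 = 270
Sorted descending: 700, 300, 270, 210, 120, 108, 30.
The second-highest RPN is 300 (FM05).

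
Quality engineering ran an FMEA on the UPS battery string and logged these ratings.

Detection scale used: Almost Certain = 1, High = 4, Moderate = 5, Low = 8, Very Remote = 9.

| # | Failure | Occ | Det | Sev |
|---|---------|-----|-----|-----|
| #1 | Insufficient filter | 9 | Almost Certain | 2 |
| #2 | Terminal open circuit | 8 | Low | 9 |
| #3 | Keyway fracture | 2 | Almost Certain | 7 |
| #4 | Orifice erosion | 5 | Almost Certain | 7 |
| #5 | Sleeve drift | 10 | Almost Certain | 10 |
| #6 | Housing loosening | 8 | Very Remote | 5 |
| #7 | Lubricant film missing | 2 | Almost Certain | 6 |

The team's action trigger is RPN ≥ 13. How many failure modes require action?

6

RPN = Severity × Occurrence × Detection:
  #1: 2 × 9 × 1 = 18
  #2: 9 × 8 × 8 = 576
  #3: 7 × 2 × 1 = 14
  #4: 7 × 5 × 1 = 35
  #5: 10 × 10 × 1 = 100
  #6: 5 × 8 × 9 = 360
  #7: 6 × 2 × 1 = 12
Modes with RPN ≥ 13: #1 (18), #2 (576), #3 (14), #4 (35), #5 (100), #6 (360) → 6.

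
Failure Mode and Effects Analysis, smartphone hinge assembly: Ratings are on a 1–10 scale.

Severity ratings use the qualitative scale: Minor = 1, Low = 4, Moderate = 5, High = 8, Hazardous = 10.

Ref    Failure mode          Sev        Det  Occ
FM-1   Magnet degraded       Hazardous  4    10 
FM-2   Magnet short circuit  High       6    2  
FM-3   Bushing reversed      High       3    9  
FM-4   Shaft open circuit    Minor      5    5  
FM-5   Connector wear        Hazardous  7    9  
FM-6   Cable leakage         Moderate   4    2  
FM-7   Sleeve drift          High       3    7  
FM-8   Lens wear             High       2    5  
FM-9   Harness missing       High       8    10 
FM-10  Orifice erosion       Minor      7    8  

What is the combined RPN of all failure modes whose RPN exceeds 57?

2230

RPN = Severity × Occurrence × Detection:
  FM-1: 10 × 10 × 4 = 400
  FM-2: 8 × 2 × 6 = 96
  FM-3: 8 × 9 × 3 = 216
  FM-4: 1 × 5 × 5 = 25
  FM-5: 10 × 9 × 7 = 630
  FM-6: 5 × 2 × 4 = 40
  FM-7: 8 × 7 × 3 = 168
  FM-8: 8 × 5 × 2 = 80
  FM-9: 8 × 10 × 8 = 640
  FM-10: 1 × 8 × 7 = 56
RPN > 57: FM-1 (400), FM-2 (96), FM-3 (216), FM-5 (630), FM-7 (168), FM-8 (80), FM-9 (640).
Sum: 400 + 96 + 216 + 630 + 168 + 80 + 640 = 2230.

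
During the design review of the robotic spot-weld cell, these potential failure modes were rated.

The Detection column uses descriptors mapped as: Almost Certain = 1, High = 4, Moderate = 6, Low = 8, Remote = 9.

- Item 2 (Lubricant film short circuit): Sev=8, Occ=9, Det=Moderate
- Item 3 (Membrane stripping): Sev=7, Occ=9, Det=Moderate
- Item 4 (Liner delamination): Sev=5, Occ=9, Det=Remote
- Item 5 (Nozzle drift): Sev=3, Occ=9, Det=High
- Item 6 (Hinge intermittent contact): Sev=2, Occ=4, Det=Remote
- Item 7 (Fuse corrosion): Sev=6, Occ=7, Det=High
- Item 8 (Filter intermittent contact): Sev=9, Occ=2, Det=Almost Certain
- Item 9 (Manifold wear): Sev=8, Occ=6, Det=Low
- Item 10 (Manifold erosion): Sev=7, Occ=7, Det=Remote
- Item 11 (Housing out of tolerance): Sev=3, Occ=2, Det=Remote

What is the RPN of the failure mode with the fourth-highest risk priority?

RPN = Severity × Occurrence × Detection:
  Item 2: 8 × 9 × 6 = 432
  Item 3: 7 × 9 × 6 = 378
  Item 4: 5 × 9 × 9 = 405
  Item 5: 3 × 9 × 4 = 108
  Item 6: 2 × 4 × 9 = 72
  Item 7: 6 × 7 × 4 = 168
  Item 8: 9 × 2 × 1 = 18
  Item 9: 8 × 6 × 8 = 384
  Item 10: 7 × 7 × 9 = 441
  Item 11: 3 × 2 × 9 = 54
Sorted descending: 441, 432, 405, 384, 378, 168, 108, 72, 54, 18.
The fourth-highest RPN is 384 (Item 9).

384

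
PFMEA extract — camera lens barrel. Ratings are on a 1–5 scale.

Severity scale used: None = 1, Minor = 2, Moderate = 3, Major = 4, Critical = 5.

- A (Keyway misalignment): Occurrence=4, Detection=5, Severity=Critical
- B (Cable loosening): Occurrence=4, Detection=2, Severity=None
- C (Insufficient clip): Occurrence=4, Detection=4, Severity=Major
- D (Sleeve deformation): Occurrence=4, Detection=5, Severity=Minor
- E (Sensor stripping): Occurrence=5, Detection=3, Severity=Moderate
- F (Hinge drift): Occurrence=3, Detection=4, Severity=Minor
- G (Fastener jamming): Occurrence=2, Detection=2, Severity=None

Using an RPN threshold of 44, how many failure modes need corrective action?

RPN = Severity × Occurrence × Detection:
  A: 5 × 4 × 5 = 100
  B: 1 × 4 × 2 = 8
  C: 4 × 4 × 4 = 64
  D: 2 × 4 × 5 = 40
  E: 3 × 5 × 3 = 45
  F: 2 × 3 × 4 = 24
  G: 1 × 2 × 2 = 4
Modes with RPN ≥ 44: A (100), C (64), E (45) → 3.

3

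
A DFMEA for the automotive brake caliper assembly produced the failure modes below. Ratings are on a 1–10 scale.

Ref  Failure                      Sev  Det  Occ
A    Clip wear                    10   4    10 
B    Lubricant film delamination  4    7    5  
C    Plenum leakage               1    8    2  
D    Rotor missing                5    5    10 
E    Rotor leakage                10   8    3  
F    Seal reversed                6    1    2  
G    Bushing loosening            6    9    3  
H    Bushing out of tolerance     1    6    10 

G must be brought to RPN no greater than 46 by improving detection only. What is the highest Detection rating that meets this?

G: S=6, O=3, D=9 → current RPN = 162.
Fixed product = 18. Need 18 × D ≤ 46, so D ≤ 46/18 = 2.56.
Maximum integer Detection rating = 2 (gives RPN 36; D=3 would give 54 > 46).

2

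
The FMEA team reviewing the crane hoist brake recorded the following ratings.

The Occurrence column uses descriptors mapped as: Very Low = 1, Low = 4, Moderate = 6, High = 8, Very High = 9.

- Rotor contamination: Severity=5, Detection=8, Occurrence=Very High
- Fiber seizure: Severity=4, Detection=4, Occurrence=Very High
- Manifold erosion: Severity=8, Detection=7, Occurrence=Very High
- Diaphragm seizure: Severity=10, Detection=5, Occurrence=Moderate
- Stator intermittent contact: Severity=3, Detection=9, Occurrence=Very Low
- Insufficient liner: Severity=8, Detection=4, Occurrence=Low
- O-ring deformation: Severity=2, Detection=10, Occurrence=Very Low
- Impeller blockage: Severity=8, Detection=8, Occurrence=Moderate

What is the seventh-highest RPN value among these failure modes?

27

RPN = Severity × Occurrence × Detection:
  Rotor contamination: 5 × 9 × 8 = 360
  Fiber seizure: 4 × 9 × 4 = 144
  Manifold erosion: 8 × 9 × 7 = 504
  Diaphragm seizure: 10 × 6 × 5 = 300
  Stator intermittent contact: 3 × 1 × 9 = 27
  Insufficient liner: 8 × 4 × 4 = 128
  O-ring deformation: 2 × 1 × 10 = 20
  Impeller blockage: 8 × 6 × 8 = 384
Sorted descending: 504, 384, 360, 300, 144, 128, 27, 20.
The seventh-highest RPN is 27 (Stator intermittent contact).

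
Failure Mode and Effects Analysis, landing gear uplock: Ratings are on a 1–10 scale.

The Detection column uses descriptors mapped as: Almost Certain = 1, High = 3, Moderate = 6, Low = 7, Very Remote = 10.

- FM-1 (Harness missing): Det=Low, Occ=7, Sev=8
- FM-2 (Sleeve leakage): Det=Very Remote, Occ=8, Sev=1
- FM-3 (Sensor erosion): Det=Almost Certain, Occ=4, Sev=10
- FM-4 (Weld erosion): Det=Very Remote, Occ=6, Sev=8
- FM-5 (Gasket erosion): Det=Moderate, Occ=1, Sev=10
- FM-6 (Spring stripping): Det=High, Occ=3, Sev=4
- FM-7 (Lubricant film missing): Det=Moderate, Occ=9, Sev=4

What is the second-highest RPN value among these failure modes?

RPN = Severity × Occurrence × Detection:
  FM-1: 8 × 7 × 7 = 392
  FM-2: 1 × 8 × 10 = 80
  FM-3: 10 × 4 × 1 = 40
  FM-4: 8 × 6 × 10 = 480
  FM-5: 10 × 1 × 6 = 60
  FM-6: 4 × 3 × 3 = 36
  FM-7: 4 × 9 × 6 = 216
Sorted descending: 480, 392, 216, 80, 60, 40, 36.
The second-highest RPN is 392 (FM-1).

392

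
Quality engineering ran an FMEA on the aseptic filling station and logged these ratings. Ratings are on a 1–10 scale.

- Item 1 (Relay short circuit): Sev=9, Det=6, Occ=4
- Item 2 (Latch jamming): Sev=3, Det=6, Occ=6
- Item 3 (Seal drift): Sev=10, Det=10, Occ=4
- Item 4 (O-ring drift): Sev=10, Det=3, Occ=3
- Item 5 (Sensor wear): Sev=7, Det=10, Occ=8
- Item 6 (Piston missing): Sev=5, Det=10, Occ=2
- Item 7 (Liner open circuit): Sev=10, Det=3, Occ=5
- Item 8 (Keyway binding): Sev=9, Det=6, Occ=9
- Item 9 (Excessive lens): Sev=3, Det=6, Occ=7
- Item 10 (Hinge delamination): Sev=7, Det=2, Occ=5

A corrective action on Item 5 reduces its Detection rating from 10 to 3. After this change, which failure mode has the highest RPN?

RPN = Severity × Occurrence × Detection:
  Item 1: 9 × 4 × 6 = 216
  Item 2: 3 × 6 × 6 = 108
  Item 3: 10 × 4 × 10 = 400
  Item 4: 10 × 3 × 3 = 90
  Item 5: 7 × 8 × 10 = 560
  Item 6: 5 × 2 × 10 = 100
  Item 7: 10 × 5 × 3 = 150
  Item 8: 9 × 9 × 6 = 486
  Item 9: 3 × 7 × 6 = 126
  Item 10: 7 × 5 × 2 = 70
After action: Item 5 → 7 × 8 × 3 = 168.
Revised RPNs: Item 8=486, Item 3=400, Item 1=216, Item 5=168, Item 7=150, Item 9=126, Item 2=108, Item 6=100, Item 4=90, Item 10=70.
Highest is now Item 8 (486).

Item 8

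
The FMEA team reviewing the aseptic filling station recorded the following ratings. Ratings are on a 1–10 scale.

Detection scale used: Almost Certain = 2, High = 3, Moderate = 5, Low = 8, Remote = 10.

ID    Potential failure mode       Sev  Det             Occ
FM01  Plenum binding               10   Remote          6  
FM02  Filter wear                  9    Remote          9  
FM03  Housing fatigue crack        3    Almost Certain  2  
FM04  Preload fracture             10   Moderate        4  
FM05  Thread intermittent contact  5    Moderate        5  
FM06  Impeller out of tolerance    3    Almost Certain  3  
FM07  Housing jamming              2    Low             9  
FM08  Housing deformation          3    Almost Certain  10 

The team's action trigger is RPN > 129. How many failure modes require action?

4

RPN = Severity × Occurrence × Detection:
  FM01: 10 × 6 × 10 = 600
  FM02: 9 × 9 × 10 = 810
  FM03: 3 × 2 × 2 = 12
  FM04: 10 × 4 × 5 = 200
  FM05: 5 × 5 × 5 = 125
  FM06: 3 × 3 × 2 = 18
  FM07: 2 × 9 × 8 = 144
  FM08: 3 × 10 × 2 = 60
Modes with RPN > 129: FM01 (600), FM02 (810), FM04 (200), FM07 (144) → 4.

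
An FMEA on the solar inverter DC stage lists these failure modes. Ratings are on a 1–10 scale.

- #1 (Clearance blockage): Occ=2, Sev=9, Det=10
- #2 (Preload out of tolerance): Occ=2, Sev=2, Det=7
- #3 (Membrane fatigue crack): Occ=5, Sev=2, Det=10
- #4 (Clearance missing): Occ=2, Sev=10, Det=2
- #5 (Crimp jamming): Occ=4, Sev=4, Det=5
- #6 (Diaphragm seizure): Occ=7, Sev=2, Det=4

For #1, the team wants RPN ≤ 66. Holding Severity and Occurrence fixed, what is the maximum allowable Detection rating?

3

#1: S=9, O=2, D=10 → current RPN = 180.
Fixed product = 18. Need 18 × D ≤ 66, so D ≤ 66/18 = 3.67.
Maximum integer Detection rating = 3 (gives RPN 54; D=4 would give 72 > 66).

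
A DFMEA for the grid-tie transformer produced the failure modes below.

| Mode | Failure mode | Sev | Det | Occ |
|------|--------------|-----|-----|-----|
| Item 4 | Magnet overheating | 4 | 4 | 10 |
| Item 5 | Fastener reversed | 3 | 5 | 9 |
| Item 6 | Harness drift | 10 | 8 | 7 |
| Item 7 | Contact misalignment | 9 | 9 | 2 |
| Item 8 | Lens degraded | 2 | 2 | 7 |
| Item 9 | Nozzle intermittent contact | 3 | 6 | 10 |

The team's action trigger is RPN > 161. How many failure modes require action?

RPN = Severity × Occurrence × Detection:
  Item 4: 4 × 10 × 4 = 160
  Item 5: 3 × 9 × 5 = 135
  Item 6: 10 × 7 × 8 = 560
  Item 7: 9 × 2 × 9 = 162
  Item 8: 2 × 7 × 2 = 28
  Item 9: 3 × 10 × 6 = 180
Modes with RPN > 161: Item 6 (560), Item 7 (162), Item 9 (180) → 3.

3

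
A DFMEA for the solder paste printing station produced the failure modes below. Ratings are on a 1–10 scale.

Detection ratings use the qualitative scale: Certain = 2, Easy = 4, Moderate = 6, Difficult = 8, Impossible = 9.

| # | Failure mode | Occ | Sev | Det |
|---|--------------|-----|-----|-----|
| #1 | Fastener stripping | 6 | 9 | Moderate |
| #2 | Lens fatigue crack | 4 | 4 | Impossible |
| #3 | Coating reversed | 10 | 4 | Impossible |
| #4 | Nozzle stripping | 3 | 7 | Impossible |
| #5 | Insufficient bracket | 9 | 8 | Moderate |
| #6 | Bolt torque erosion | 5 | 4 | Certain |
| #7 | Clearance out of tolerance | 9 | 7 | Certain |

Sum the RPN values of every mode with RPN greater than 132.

RPN = Severity × Occurrence × Detection:
  #1: 9 × 6 × 6 = 324
  #2: 4 × 4 × 9 = 144
  #3: 4 × 10 × 9 = 360
  #4: 7 × 3 × 9 = 189
  #5: 8 × 9 × 6 = 432
  #6: 4 × 5 × 2 = 40
  #7: 7 × 9 × 2 = 126
RPN > 132: #1 (324), #2 (144), #3 (360), #4 (189), #5 (432).
Sum: 324 + 144 + 360 + 189 + 432 = 1449.

1449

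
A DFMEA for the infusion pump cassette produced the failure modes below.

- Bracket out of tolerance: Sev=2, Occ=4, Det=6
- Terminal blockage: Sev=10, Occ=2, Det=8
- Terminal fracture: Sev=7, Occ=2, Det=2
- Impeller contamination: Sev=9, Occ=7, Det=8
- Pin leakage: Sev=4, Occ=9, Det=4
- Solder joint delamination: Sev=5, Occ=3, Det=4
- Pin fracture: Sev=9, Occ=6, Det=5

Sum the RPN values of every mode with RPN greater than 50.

1138

RPN = Severity × Occurrence × Detection:
  Bracket out of tolerance: 2 × 4 × 6 = 48
  Terminal blockage: 10 × 2 × 8 = 160
  Terminal fracture: 7 × 2 × 2 = 28
  Impeller contamination: 9 × 7 × 8 = 504
  Pin leakage: 4 × 9 × 4 = 144
  Solder joint delamination: 5 × 3 × 4 = 60
  Pin fracture: 9 × 6 × 5 = 270
RPN > 50: Terminal blockage (160), Impeller contamination (504), Pin leakage (144), Solder joint delamination (60), Pin fracture (270).
Sum: 160 + 504 + 144 + 60 + 270 = 1138.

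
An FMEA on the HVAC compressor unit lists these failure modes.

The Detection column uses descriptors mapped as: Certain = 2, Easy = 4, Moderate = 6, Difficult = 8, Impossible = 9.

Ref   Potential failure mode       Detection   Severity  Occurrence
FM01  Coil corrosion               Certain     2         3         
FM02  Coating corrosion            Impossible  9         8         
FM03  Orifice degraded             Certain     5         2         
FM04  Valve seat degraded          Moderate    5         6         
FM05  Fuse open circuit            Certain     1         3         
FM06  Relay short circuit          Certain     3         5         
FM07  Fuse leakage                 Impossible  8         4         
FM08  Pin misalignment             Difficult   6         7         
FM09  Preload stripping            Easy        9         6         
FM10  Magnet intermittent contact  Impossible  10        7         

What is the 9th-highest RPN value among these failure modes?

RPN = Severity × Occurrence × Detection:
  FM01: 2 × 3 × 2 = 12
  FM02: 9 × 8 × 9 = 648
  FM03: 5 × 2 × 2 = 20
  FM04: 5 × 6 × 6 = 180
  FM05: 1 × 3 × 2 = 6
  FM06: 3 × 5 × 2 = 30
  FM07: 8 × 4 × 9 = 288
  FM08: 6 × 7 × 8 = 336
  FM09: 9 × 6 × 4 = 216
  FM10: 10 × 7 × 9 = 630
Sorted descending: 648, 630, 336, 288, 216, 180, 30, 20, 12, 6.
The 9th-highest RPN is 12 (FM01).

12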